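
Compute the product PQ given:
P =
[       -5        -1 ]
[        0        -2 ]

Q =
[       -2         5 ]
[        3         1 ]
PQ =
[        7       -26 ]
[       -6        -2 ]

Matrix multiplication: (PQ)[i][j] = sum over k of P[i][k] * Q[k][j].
  (PQ)[0][0] = (-5)*(-2) + (-1)*(3) = 7
  (PQ)[0][1] = (-5)*(5) + (-1)*(1) = -26
  (PQ)[1][0] = (0)*(-2) + (-2)*(3) = -6
  (PQ)[1][1] = (0)*(5) + (-2)*(1) = -2
PQ =
[        7       -26 ]
[       -6        -2 ]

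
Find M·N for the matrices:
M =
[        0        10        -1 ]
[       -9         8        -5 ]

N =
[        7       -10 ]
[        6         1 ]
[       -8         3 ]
MN =
[       68         7 ]
[       25        83 ]

Matrix multiplication: (MN)[i][j] = sum over k of M[i][k] * N[k][j].
  (MN)[0][0] = (0)*(7) + (10)*(6) + (-1)*(-8) = 68
  (MN)[0][1] = (0)*(-10) + (10)*(1) + (-1)*(3) = 7
  (MN)[1][0] = (-9)*(7) + (8)*(6) + (-5)*(-8) = 25
  (MN)[1][1] = (-9)*(-10) + (8)*(1) + (-5)*(3) = 83
MN =
[       68         7 ]
[       25        83 ]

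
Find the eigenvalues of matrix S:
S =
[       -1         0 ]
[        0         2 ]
λ = -1, 2

Solve det(S - λI) = 0. For a 2×2 matrix the characteristic equation is λ² - (trace)λ + det = 0.
trace(S) = a + d = -1 + 2 = 1.
det(S) = a*d - b*c = (-1)*(2) - (0)*(0) = -2 - 0 = -2.
Characteristic equation: λ² - (1)λ + (-2) = 0.
Discriminant = (1)² - 4*(-2) = 1 + 8 = 9.
λ = (1 ± √9) / 2 = (1 ± 3) / 2 = -1, 2.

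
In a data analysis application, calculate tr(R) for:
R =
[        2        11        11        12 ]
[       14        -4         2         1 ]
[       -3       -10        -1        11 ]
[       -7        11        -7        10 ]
tr(R) = 2 - 4 - 1 + 10 = 7

The trace of a square matrix is the sum of its diagonal entries.
Diagonal entries of R: R[0][0] = 2, R[1][1] = -4, R[2][2] = -1, R[3][3] = 10.
tr(R) = 2 - 4 - 1 + 10 = 7.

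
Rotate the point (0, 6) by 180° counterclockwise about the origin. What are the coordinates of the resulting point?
(0, -6)

Rotation matrix R(θ) = [[cos θ, -sin θ], [sin θ, cos θ]]; for θ = 180°:
R = [[-1, 0], [0, -1]]
Result: R × [0, 6]ᵀ = [-1·0 + (0)·6, 0·0 + (-1)·6]ᵀ = (0, -6)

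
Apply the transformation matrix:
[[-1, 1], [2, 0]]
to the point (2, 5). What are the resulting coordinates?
(3, 4)

Matrix multiplication:
[[-1, 1], [2, 0]] × [2, 5]ᵀ
= [-1×2 + 1×5, 2×2 + 0×5]ᵀ
= [3.0000, 4.0000]ᵀ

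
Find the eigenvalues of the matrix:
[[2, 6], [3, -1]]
λ = -4 and λ = 5

Characteristic equation: det(A - λI) = 0
λ² - (trace)λ + (det) = 0
λ² - (1)λ + (-20) = 0
λ² - 1λ - 20 = 0
Solving: λ = -4, 5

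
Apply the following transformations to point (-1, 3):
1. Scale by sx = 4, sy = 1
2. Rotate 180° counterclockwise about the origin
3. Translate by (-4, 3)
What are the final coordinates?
(0, 0)

Step 1: Scale → (-4, 3)
Step 2: Rotate 180° → (4, -3)
Step 3: Translate → (0, 0)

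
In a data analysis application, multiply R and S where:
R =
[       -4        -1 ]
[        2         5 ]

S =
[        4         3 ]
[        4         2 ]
RS =
[      -20       -14 ]
[       28        16 ]

Matrix multiplication: (RS)[i][j] = sum over k of R[i][k] * S[k][j].
  (RS)[0][0] = (-4)*(4) + (-1)*(4) = -20
  (RS)[0][1] = (-4)*(3) + (-1)*(2) = -14
  (RS)[1][0] = (2)*(4) + (5)*(4) = 28
  (RS)[1][1] = (2)*(3) + (5)*(2) = 16
RS =
[      -20       -14 ]
[       28        16 ]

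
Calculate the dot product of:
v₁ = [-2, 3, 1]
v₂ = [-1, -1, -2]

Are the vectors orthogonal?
-3, No

The dot product is the sum of products of corresponding components.
v₁·v₂ = (-2)*(-1) + (3)*(-1) + (1)*(-2) = 2 - 3 - 2 = -3.
Two vectors are orthogonal iff their dot product is 0; here the dot product is -3, so the vectors are not orthogonal.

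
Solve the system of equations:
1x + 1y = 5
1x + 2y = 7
x = 3, y = 2

Use elimination (row reduction):
Equation 1: 1x + 1y = 5.
Equation 2: 1x + 2y = 7.
Multiply Eq1 by 1 and Eq2 by 1: 1x + 1y = 5;  1x + 2y = 7.
Subtract: (1)y = 2, so y = 2.
Back-substitute into Eq1: 1x + 1*(2) = 5, so x = 3.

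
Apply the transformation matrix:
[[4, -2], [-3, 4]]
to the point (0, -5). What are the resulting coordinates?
(10, -20)

Matrix multiplication:
[[4, -2], [-3, 4]] × [0, -5]ᵀ
= [4×0 + -2×-5, -3×0 + 4×-5]ᵀ
= [10.0000, -20.0000]ᵀ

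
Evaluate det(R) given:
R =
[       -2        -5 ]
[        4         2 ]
det(R) = 16

For a 2×2 matrix [[a, b], [c, d]], det = a*d - b*c.
det(R) = (-2)*(2) - (-5)*(4) = -4 + 20 = 16.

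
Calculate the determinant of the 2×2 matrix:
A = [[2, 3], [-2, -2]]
2

For A = [[a, b], [c, d]], det(A) = a*d - b*c.
det(A) = (2)*(-2) - (3)*(-2) = -4 - -6 = 2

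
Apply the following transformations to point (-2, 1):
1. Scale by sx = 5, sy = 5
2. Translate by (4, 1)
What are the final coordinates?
(-6, 6)

Step 1: Scale (-2, 1) by (sx, sy) = (5, 5) → (-10, 5)
Step 2: Translate by (4, 1) → (-6, 6)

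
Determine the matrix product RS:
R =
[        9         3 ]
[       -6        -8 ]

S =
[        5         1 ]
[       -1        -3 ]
RS =
[       42         0 ]
[      -22        18 ]

Matrix multiplication: (RS)[i][j] = sum over k of R[i][k] * S[k][j].
  (RS)[0][0] = (9)*(5) + (3)*(-1) = 42
  (RS)[0][1] = (9)*(1) + (3)*(-3) = 0
  (RS)[1][0] = (-6)*(5) + (-8)*(-1) = -22
  (RS)[1][1] = (-6)*(1) + (-8)*(-3) = 18
RS =
[       42         0 ]
[      -22        18 ]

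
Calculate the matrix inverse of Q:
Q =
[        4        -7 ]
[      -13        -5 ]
det(Q) = -111
Q⁻¹ =
[    5/111    -7/111 ]
[  -13/111    -4/111 ]

For a 2×2 matrix Q = [[a, b], [c, d]] with det(Q) ≠ 0, Q⁻¹ = (1/det(Q)) * [[d, -b], [-c, a]].
det(Q) = (4)*(-5) - (-7)*(-13) = -20 - 91 = -111.
Q⁻¹ = (1/-111) * [[-5, 7], [13, 4]].
Dividing each entry by -111 and reducing:
Q⁻¹ =
[    5/111    -7/111 ]
[  -13/111    -4/111 ]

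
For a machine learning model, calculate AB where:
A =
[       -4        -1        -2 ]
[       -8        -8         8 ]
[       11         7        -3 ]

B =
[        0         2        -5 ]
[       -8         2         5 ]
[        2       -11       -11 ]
AB =
[        4        12        37 ]
[       80      -120       -88 ]
[      -62        69        13 ]

Matrix multiplication: (AB)[i][j] = sum over k of A[i][k] * B[k][j].
  (AB)[0][0] = (-4)*(0) + (-1)*(-8) + (-2)*(2) = 4
  (AB)[0][1] = (-4)*(2) + (-1)*(2) + (-2)*(-11) = 12
  (AB)[0][2] = (-4)*(-5) + (-1)*(5) + (-2)*(-11) = 37
  (AB)[1][0] = (-8)*(0) + (-8)*(-8) + (8)*(2) = 80
  (AB)[1][1] = (-8)*(2) + (-8)*(2) + (8)*(-11) = -120
  (AB)[1][2] = (-8)*(-5) + (-8)*(5) + (8)*(-11) = -88
  (AB)[2][0] = (11)*(0) + (7)*(-8) + (-3)*(2) = -62
  (AB)[2][1] = (11)*(2) + (7)*(2) + (-3)*(-11) = 69
  (AB)[2][2] = (11)*(-5) + (7)*(5) + (-3)*(-11) = 13
AB =
[        4        12        37 ]
[       80      -120       -88 ]
[      -62        69        13 ]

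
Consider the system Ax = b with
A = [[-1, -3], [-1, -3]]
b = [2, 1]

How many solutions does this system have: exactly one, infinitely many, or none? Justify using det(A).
No solution

det(A) = (-1)*(-3) - (-3)*(-1) = 0, so A is singular.
The column space of A is span(column 1) = span([-1, -1]).
b = [2, 1] is not a scalar multiple of column 1, so b ∉ column space and the system is inconsistent — no solution.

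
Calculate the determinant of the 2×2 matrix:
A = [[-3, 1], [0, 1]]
-3

For A = [[a, b], [c, d]], det(A) = a*d - b*c.
det(A) = (-3)*(1) - (1)*(0) = -3 - 0 = -3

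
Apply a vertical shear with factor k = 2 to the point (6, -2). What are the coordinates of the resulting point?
(6, 10)

Shear matrix for vertical shear with factor k = 2:
[[1, 0], [2, 1]]
Result: (6, -2) → (6, 10)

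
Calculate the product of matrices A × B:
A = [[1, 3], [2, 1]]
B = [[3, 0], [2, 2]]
[[9, 6], [8, 2]]

Matrix multiplication:
C[0][0] = 1×3 + 3×2 = 9
C[0][1] = 1×0 + 3×2 = 6
C[1][0] = 2×3 + 1×2 = 8
C[1][1] = 2×0 + 1×2 = 2
Result: [[9, 6], [8, 2]]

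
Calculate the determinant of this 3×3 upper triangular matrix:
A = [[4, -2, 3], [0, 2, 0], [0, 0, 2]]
16

The determinant of a triangular matrix is the product of its diagonal entries (the off-diagonal entries above the diagonal do not affect it).
det(A) = (4) * (2) * (2) = 16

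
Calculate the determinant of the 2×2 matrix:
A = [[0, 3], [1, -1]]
-3

For A = [[a, b], [c, d]], det(A) = a*d - b*c.
det(A) = (0)*(-1) - (3)*(1) = 0 - 3 = -3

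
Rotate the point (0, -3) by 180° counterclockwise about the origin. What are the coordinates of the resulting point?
(0, 3)

Rotation matrix R(θ) = [[cos θ, -sin θ], [sin θ, cos θ]]; for θ = 180°:
R = [[-1, 0], [0, -1]]
Result: R × [0, -3]ᵀ = [-1·0 + (0)·-3, 0·0 + (-1)·-3]ᵀ = (0, 3)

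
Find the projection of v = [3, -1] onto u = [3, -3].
[2, -2]

The projection of v onto u is proj_u(v) = ((v·u) / (u·u)) · u.
v·u = (3)*(3) + (-1)*(-3) = 12.
u·u = (3)*(3) + (-3)*(-3) = 18.
coefficient = 12 / 18 = 2/3.
proj_u(v) = 2/3 · [3, -3] = [2, -2].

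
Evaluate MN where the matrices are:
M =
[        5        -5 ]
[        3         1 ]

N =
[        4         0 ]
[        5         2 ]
MN =
[       -5       -10 ]
[       17         2 ]

Matrix multiplication: (MN)[i][j] = sum over k of M[i][k] * N[k][j].
  (MN)[0][0] = (5)*(4) + (-5)*(5) = -5
  (MN)[0][1] = (5)*(0) + (-5)*(2) = -10
  (MN)[1][0] = (3)*(4) + (1)*(5) = 17
  (MN)[1][1] = (3)*(0) + (1)*(2) = 2
MN =
[       -5       -10 ]
[       17         2 ]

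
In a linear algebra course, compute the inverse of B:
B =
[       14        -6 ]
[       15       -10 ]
det(B) = -50
B⁻¹ =
[      1/5     -3/25 ]
[     3/10     -7/25 ]

For a 2×2 matrix B = [[a, b], [c, d]] with det(B) ≠ 0, B⁻¹ = (1/det(B)) * [[d, -b], [-c, a]].
det(B) = (14)*(-10) - (-6)*(15) = -140 + 90 = -50.
B⁻¹ = (1/-50) * [[-10, 6], [-15, 14]].
Dividing each entry by -50 and reducing:
B⁻¹ =
[      1/5     -3/25 ]
[     3/10     -7/25 ]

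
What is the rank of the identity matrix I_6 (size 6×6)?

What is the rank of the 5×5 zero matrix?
rank(I_6) = 6, rank(0) = 0

The identity I_6 has 6 columns that are the standard basis vectors e_1, …, e_6. These are linearly independent, so all 6 columns are pivots and rank(I_6) = 6.
The 5×5 zero matrix has every entry zero, so every row is the zero row and there are no pivots; rank(0) = 0.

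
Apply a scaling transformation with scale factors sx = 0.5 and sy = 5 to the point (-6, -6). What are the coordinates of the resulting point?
(-3.0, -30)

Scaling matrix:
[[0.50, 0], [0, 5]]
Result: (-6 × 0.5, -6 × 5) = (-3.0, -30)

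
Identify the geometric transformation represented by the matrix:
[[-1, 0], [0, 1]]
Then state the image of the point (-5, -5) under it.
reflection across the y-axis; image of (-5, -5) is (5, -5)

This is a symmetric orthogonal matrix with determinant -1, which characterizes a reflection in ℝ².
The matrix [[-1, 0], [0, 1]] represents: reflection across the y-axis.
Applying it to (-5, -5): [-1·-5 + 0·-5, 0·-5 + 1·-5] = (5, -5).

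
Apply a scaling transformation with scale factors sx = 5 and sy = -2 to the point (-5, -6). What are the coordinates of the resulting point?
(-25, 12)

Scaling matrix:
[[5, 0], [0, -2]]
Result: (-5 × 5, -6 × -2) = (-25, 12)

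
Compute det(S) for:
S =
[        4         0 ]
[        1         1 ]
det(S) = 4

For a 2×2 matrix [[a, b], [c, d]], det = a*d - b*c.
det(S) = (4)*(1) - (0)*(1) = 4 - 0 = 4.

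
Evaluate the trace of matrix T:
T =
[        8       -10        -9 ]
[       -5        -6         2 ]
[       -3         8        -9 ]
tr(T) = 8 - 6 - 9 = -7

The trace of a square matrix is the sum of its diagonal entries.
Diagonal entries of T: T[0][0] = 8, T[1][1] = -6, T[2][2] = -9.
tr(T) = 8 - 6 - 9 = -7.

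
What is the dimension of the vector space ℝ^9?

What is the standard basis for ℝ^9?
Dimension = 9; standard basis = {e_1, e_2, e_3, …, e_9}

ℝ^9 is the space of 9-tuples of real numbers; its dimension is 9.
The standard basis consists of 9 vectors: e_1, e_2, e_3, …, e_9, where e_i is the vector with 1 in position i and 0 elsewhere.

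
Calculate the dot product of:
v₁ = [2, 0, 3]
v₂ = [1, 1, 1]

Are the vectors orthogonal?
5, No

The dot product is the sum of products of corresponding components.
v₁·v₂ = (2)*(1) + (0)*(1) + (3)*(1) = 2 + 0 + 3 = 5.
Two vectors are orthogonal iff their dot product is 0; here the dot product is 5, so the vectors are not orthogonal.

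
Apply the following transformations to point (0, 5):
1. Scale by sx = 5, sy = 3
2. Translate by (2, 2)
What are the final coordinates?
(2, 17)

Step 1: Scale (0, 5) by (sx, sy) = (5, 3) → (0, 15)
Step 2: Translate by (2, 2) → (2, 17)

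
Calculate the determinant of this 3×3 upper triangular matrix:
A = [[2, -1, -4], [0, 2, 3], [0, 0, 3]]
12

The determinant of a triangular matrix is the product of its diagonal entries (the off-diagonal entries above the diagonal do not affect it).
det(A) = (2) * (2) * (3) = 12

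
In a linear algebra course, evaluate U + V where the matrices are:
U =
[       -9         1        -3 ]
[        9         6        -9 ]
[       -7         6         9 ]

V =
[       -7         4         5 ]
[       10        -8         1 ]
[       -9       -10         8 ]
U + V =
[      -16         5         2 ]
[       19        -2        -8 ]
[      -16        -4        17 ]

Matrix addition is elementwise: (U+V)[i][j] = U[i][j] + V[i][j].
  (U+V)[0][0] = (-9) + (-7) = -16
  (U+V)[0][1] = (1) + (4) = 5
  (U+V)[0][2] = (-3) + (5) = 2
  (U+V)[1][0] = (9) + (10) = 19
  (U+V)[1][1] = (6) + (-8) = -2
  (U+V)[1][2] = (-9) + (1) = -8
  (U+V)[2][0] = (-7) + (-9) = -16
  (U+V)[2][1] = (6) + (-10) = -4
  (U+V)[2][2] = (9) + (8) = 17
U + V =
[      -16         5         2 ]
[       19        -2        -8 ]
[      -16        -4        17 ]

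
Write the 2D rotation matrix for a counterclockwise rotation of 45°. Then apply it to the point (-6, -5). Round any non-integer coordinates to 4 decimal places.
R = [[√2/2, -√2/2], [√2/2, √2/2]]; R·(-6, -5) = (-0.7071, -7.7782)

Rotation matrix formula: R(θ) = [[cos θ, -sin θ], [sin θ, cos θ]]
For θ = 45°:
cos(45°) = √2/2
sin(45°) = √2/2
R = [[√2/2, -√2/2], [√2/2, √2/2]]
Apply to (-6, -5): [√2/2·-6 + (-√2/2)·-5, √2/2·-6 + √2/2·-5] = (-0.7071, -7.7782)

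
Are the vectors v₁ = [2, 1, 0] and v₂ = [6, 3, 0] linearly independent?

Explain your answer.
No, linearly dependent (v₂ = 3·v₁)

Check whether there is a scalar k with v₂ = k·v₁.
Comparing components, k = 3 satisfies 3·[2, 1, 0] = [6, 3, 0].
Since v₂ is a scalar multiple of v₁, the two vectors are linearly dependent.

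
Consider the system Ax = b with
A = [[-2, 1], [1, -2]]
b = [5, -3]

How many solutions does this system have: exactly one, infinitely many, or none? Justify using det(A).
Exactly one solution

Compute det(A) = (-2)*(-2) - (1)*(1) = 3.
Because det(A) ≠ 0, A is invertible and Ax = b has a unique solution for every b (here x = A⁻¹ b).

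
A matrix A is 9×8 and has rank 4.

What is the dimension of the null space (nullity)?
4

The rank-nullity theorem for an m×n matrix states:
rank(A) + nullity(A) = n (the number of columns).
Here n = 8 and rank(A) = 4, so nullity(A) = 8 - 4 = 4.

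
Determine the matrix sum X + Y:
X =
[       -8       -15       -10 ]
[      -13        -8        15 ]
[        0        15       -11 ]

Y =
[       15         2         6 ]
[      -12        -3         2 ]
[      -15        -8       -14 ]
X + Y =
[        7       -13        -4 ]
[      -25       -11        17 ]
[      -15         7       -25 ]

Matrix addition is elementwise: (X+Y)[i][j] = X[i][j] + Y[i][j].
  (X+Y)[0][0] = (-8) + (15) = 7
  (X+Y)[0][1] = (-15) + (2) = -13
  (X+Y)[0][2] = (-10) + (6) = -4
  (X+Y)[1][0] = (-13) + (-12) = -25
  (X+Y)[1][1] = (-8) + (-3) = -11
  (X+Y)[1][2] = (15) + (2) = 17
  (X+Y)[2][0] = (0) + (-15) = -15
  (X+Y)[2][1] = (15) + (-8) = 7
  (X+Y)[2][2] = (-11) + (-14) = -25
X + Y =
[        7       -13        -4 ]
[      -25       -11        17 ]
[      -15         7       -25 ]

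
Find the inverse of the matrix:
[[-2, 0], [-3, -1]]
[[-1/2, 0], [3/2, -1]]

For [[a,b],[c,d]], inverse = (1/det)·[[d,-b],[-c,a]]
det = -2·-1 - 0·-3 = 2
Inverse = (1/2)·[[-1, 0], [3, -2]]
        = [[-1/2, 0], [3/2, -1]]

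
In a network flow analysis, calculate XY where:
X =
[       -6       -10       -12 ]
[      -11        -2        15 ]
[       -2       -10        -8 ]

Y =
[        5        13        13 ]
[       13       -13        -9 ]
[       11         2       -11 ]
XY =
[     -292        28       144 ]
[       84       -87      -290 ]
[     -228        88       152 ]

Matrix multiplication: (XY)[i][j] = sum over k of X[i][k] * Y[k][j].
  (XY)[0][0] = (-6)*(5) + (-10)*(13) + (-12)*(11) = -292
  (XY)[0][1] = (-6)*(13) + (-10)*(-13) + (-12)*(2) = 28
  (XY)[0][2] = (-6)*(13) + (-10)*(-9) + (-12)*(-11) = 144
  (XY)[1][0] = (-11)*(5) + (-2)*(13) + (15)*(11) = 84
  (XY)[1][1] = (-11)*(13) + (-2)*(-13) + (15)*(2) = -87
  (XY)[1][2] = (-11)*(13) + (-2)*(-9) + (15)*(-11) = -290
  (XY)[2][0] = (-2)*(5) + (-10)*(13) + (-8)*(11) = -228
  (XY)[2][1] = (-2)*(13) + (-10)*(-13) + (-8)*(2) = 88
  (XY)[2][2] = (-2)*(13) + (-10)*(-9) + (-8)*(-11) = 152
XY =
[     -292        28       144 ]
[       84       -87      -290 ]
[     -228        88       152 ]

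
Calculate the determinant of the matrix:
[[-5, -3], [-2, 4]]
-26

For a 2×2 matrix [[a, b], [c, d]], det = ad - bc
det = (-5)(4) - (-3)(-2) = -20 - 6 = -26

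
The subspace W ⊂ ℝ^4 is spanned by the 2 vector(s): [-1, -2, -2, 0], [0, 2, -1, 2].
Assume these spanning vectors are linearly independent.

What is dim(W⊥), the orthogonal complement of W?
dim(W⊥) = 2

For any subspace W of ℝ^n, dim(W) + dim(W⊥) = n (the whole-space dimension).
Here the given 2 vectors are linearly independent, so dim(W) = 2.
Thus dim(W⊥) = n - dim(W) = 4 - 2 = 2.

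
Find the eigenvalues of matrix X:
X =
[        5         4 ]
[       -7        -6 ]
λ = -2, 1

Solve det(X - λI) = 0. For a 2×2 matrix the characteristic equation is λ² - (trace)λ + det = 0.
trace(X) = a + d = 5 - 6 = -1.
det(X) = a*d - b*c = (5)*(-6) - (4)*(-7) = -30 + 28 = -2.
Characteristic equation: λ² - (-1)λ + (-2) = 0.
Discriminant = (-1)² - 4*(-2) = 1 + 8 = 9.
λ = (-1 ± √9) / 2 = (-1 ± 3) / 2 = -2, 1.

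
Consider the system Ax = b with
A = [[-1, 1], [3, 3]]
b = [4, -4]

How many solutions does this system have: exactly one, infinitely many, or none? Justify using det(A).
Exactly one solution

Compute det(A) = (-1)*(3) - (1)*(3) = -6.
Because det(A) ≠ 0, A is invertible and Ax = b has a unique solution for every b (here x = A⁻¹ b).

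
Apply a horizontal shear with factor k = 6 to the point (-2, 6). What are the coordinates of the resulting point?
(34, 6)

Shear matrix for horizontal shear with factor k = 6:
[[1, 6], [0, 1]]
Result: (-2, 6) → (34, 6)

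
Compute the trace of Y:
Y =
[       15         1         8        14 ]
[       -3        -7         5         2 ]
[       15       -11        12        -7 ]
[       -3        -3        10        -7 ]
tr(Y) = 15 - 7 + 12 - 7 = 13

The trace of a square matrix is the sum of its diagonal entries.
Diagonal entries of Y: Y[0][0] = 15, Y[1][1] = -7, Y[2][2] = 12, Y[3][3] = -7.
tr(Y) = 15 - 7 + 12 - 7 = 13.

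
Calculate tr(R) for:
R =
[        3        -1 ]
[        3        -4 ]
tr(R) = 3 - 4 = -1

The trace of a square matrix is the sum of its diagonal entries.
Diagonal entries of R: R[0][0] = 3, R[1][1] = -4.
tr(R) = 3 - 4 = -1.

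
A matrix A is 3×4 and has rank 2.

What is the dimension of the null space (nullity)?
2

The rank-nullity theorem for an m×n matrix states:
rank(A) + nullity(A) = n (the number of columns).
Here n = 4 and rank(A) = 2, so nullity(A) = 4 - 2 = 2.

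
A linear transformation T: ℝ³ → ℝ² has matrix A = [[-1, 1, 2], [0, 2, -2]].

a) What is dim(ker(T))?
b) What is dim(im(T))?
dim(ker) = 1, dim(im) = 2

The two rows are not scalar multiples of one another (no single k satisfies row 2 = k × row 1), so they are linearly independent.
Thus rank(A) = 2.
dim(im(T)) = rank(A) = 2.
By the rank-nullity theorem applied to T: ℝ³ → ℝ², rank(A) + nullity(A) = 3 (the domain dimension), so dim(ker(T)) = 3 - 2 = 1.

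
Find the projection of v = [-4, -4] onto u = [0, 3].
[0, -4]

The projection of v onto u is proj_u(v) = ((v·u) / (u·u)) · u.
v·u = (-4)*(0) + (-4)*(3) = -12.
u·u = (0)*(0) + (3)*(3) = 9.
coefficient = -12 / 9 = -4/3.
proj_u(v) = -4/3 · [0, 3] = [0, -4].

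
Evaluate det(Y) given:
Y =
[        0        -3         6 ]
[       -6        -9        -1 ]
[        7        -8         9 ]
det(Y) = 525

Expand along row 0 (cofactor expansion): det(Y) = a*(e*i - f*h) - b*(d*i - f*g) + c*(d*h - e*g), where the 3×3 is [[a, b, c], [d, e, f], [g, h, i]].
Minor M_00 = (-9)*(9) - (-1)*(-8) = -81 - 8 = -89.
Minor M_01 = (-6)*(9) - (-1)*(7) = -54 + 7 = -47.
Minor M_02 = (-6)*(-8) - (-9)*(7) = 48 + 63 = 111.
det(Y) = (0)*(-89) - (-3)*(-47) + (6)*(111) = 0 - 141 + 666 = 525.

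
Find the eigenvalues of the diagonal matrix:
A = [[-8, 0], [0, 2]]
λ₁ = -8, λ₂ = 2

The characteristic polynomial of A is det(A - λI) = (-8 - λ)(2 - λ) = 0.
The roots are λ = -8 and λ = 2, so the eigenvalues are the diagonal entries.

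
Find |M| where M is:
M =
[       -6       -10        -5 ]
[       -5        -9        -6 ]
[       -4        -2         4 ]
det(M) = -22

Expand along row 0 (cofactor expansion): det(M) = a*(e*i - f*h) - b*(d*i - f*g) + c*(d*h - e*g), where the 3×3 is [[a, b, c], [d, e, f], [g, h, i]].
Minor M_00 = (-9)*(4) - (-6)*(-2) = -36 - 12 = -48.
Minor M_01 = (-5)*(4) - (-6)*(-4) = -20 - 24 = -44.
Minor M_02 = (-5)*(-2) - (-9)*(-4) = 10 - 36 = -26.
det(M) = (-6)*(-48) - (-10)*(-44) + (-5)*(-26) = 288 - 440 + 130 = -22.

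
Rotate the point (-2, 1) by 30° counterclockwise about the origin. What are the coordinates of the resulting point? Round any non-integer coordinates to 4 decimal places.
(-2.2321, -0.1340)

Rotation matrix R(θ) = [[cos θ, -sin θ], [sin θ, cos θ]]; for θ = 30°:
R = [[√3/2, -1/2], [1/2, √3/2]]
Result: R × [-2, 1]ᵀ = [√3/2·-2 + (-1/2)·1, 1/2·-2 + (√3/2)·1]ᵀ = (-2.2321, -0.1340)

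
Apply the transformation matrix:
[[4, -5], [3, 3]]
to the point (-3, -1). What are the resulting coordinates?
(-7, -12)

Matrix multiplication:
[[4, -5], [3, 3]] × [-3, -1]ᵀ
= [4×-3 + -5×-1, 3×-3 + 3×-1]ᵀ
= [-7.0000, -12.0000]ᵀ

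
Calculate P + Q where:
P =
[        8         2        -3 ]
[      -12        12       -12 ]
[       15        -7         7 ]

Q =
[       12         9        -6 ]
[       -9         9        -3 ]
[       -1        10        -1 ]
P + Q =
[       20        11        -9 ]
[      -21        21       -15 ]
[       14         3         6 ]

Matrix addition is elementwise: (P+Q)[i][j] = P[i][j] + Q[i][j].
  (P+Q)[0][0] = (8) + (12) = 20
  (P+Q)[0][1] = (2) + (9) = 11
  (P+Q)[0][2] = (-3) + (-6) = -9
  (P+Q)[1][0] = (-12) + (-9) = -21
  (P+Q)[1][1] = (12) + (9) = 21
  (P+Q)[1][2] = (-12) + (-3) = -15
  (P+Q)[2][0] = (15) + (-1) = 14
  (P+Q)[2][1] = (-7) + (10) = 3
  (P+Q)[2][2] = (7) + (-1) = 6
P + Q =
[       20        11        -9 ]
[      -21        21       -15 ]
[       14         3         6 ]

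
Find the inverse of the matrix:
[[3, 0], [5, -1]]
[[1/3, 0], [5/3, -1]]

For [[a,b],[c,d]], inverse = (1/det)·[[d,-b],[-c,a]]
det = 3·-1 - 0·5 = -3
Inverse = (1/-3)·[[-1, 0], [-5, 3]]
        = [[1/3, 0], [5/3, -1]]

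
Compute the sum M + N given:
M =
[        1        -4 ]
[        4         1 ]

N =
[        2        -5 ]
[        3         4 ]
M + N =
[        3        -9 ]
[        7         5 ]

Matrix addition is elementwise: (M+N)[i][j] = M[i][j] + N[i][j].
  (M+N)[0][0] = (1) + (2) = 3
  (M+N)[0][1] = (-4) + (-5) = -9
  (M+N)[1][0] = (4) + (3) = 7
  (M+N)[1][1] = (1) + (4) = 5
M + N =
[        3        -9 ]
[        7         5 ]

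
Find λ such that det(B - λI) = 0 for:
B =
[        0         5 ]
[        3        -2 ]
λ = -5, 3

Solve det(B - λI) = 0. For a 2×2 matrix the characteristic equation is λ² - (trace)λ + det = 0.
trace(B) = a + d = 0 - 2 = -2.
det(B) = a*d - b*c = (0)*(-2) - (5)*(3) = 0 - 15 = -15.
Characteristic equation: λ² - (-2)λ + (-15) = 0.
Discriminant = (-2)² - 4*(-15) = 4 + 60 = 64.
λ = (-2 ± √64) / 2 = (-2 ± 8) / 2 = -5, 3.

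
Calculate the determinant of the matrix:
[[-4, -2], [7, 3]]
2

For a 2×2 matrix [[a, b], [c, d]], det = ad - bc
det = (-4)(3) - (-2)(7) = -12 - -14 = 2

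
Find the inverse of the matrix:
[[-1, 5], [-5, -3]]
[[-3/28, -5/28], [5/28, -1/28]]

For [[a,b],[c,d]], inverse = (1/det)·[[d,-b],[-c,a]]
det = -1·-3 - 5·-5 = 28
Inverse = (1/28)·[[-3, -5], [5, -1]]
        = [[-3/28, -5/28], [5/28, -1/28]]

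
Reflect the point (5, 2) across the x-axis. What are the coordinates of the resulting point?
(5, -2)

Reflection across x-axis: (5, 2) → (5, -2)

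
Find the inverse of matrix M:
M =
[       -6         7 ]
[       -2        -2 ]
det(M) = 26
M⁻¹ =
[    -1/13     -7/26 ]
[     1/13     -3/13 ]

For a 2×2 matrix M = [[a, b], [c, d]] with det(M) ≠ 0, M⁻¹ = (1/det(M)) * [[d, -b], [-c, a]].
det(M) = (-6)*(-2) - (7)*(-2) = 12 + 14 = 26.
M⁻¹ = (1/26) * [[-2, -7], [2, -6]].
Dividing each entry by 26 and reducing:
M⁻¹ =
[    -1/13     -7/26 ]
[     1/13     -3/13 ]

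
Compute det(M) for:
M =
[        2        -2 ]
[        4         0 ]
det(M) = 8

For a 2×2 matrix [[a, b], [c, d]], det = a*d - b*c.
det(M) = (2)*(0) - (-2)*(4) = 0 + 8 = 8.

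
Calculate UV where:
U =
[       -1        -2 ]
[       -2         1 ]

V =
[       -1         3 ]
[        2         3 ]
UV =
[       -3        -9 ]
[        4        -3 ]

Matrix multiplication: (UV)[i][j] = sum over k of U[i][k] * V[k][j].
  (UV)[0][0] = (-1)*(-1) + (-2)*(2) = -3
  (UV)[0][1] = (-1)*(3) + (-2)*(3) = -9
  (UV)[1][0] = (-2)*(-1) + (1)*(2) = 4
  (UV)[1][1] = (-2)*(3) + (1)*(3) = -3
UV =
[       -3        -9 ]
[        4        -3 ]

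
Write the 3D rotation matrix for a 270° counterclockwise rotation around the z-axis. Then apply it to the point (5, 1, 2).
R = [[0, 1, 0], [-1, 0, 0], [0, 0, 1]]; R·(5, 1, 2) = (1, -5, 2)

Rotation matrix for 270° around z-axis:
cos(270°) = 0, sin(270°) = -1
R = [[0, 1, 0], [-1, 0, 0], [0, 0, 1]]
Apply to (5, 1, 2): R·[5, 1, 2]ᵀ = (1, -5, 2)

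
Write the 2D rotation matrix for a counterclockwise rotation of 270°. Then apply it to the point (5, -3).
R = [[0, 1], [-1, 0]]; R·(5, -3) = (-3, -5)

Rotation matrix formula: R(θ) = [[cos θ, -sin θ], [sin θ, cos θ]]
For θ = 270°:
cos(270°) = 0
sin(270°) = -1
R = [[0, 1], [-1, 0]]
Apply to (5, -3): [0·5 + (1)·-3, -1·5 + 0·-3] = (-3, -5)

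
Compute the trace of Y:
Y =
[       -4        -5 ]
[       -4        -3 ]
tr(Y) = -4 - 3 = -7

The trace of a square matrix is the sum of its diagonal entries.
Diagonal entries of Y: Y[0][0] = -4, Y[1][1] = -3.
tr(Y) = -4 - 3 = -7.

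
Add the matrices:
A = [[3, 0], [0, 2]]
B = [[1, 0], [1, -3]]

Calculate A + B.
[[4, 0], [1, -1]]

Add corresponding elements:
(3)+(1)=4
(0)+(0)=0
(0)+(1)=1
(2)+(-3)=-1
A + B = [[4, 0], [1, -1]]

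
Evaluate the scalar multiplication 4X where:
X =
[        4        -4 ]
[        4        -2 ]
4X =
[       16       -16 ]
[       16        -8 ]

Scalar multiplication is elementwise: (4X)[i][j] = 4 * X[i][j].
  (4X)[0][0] = 4 * (4) = 16
  (4X)[0][1] = 4 * (-4) = -16
  (4X)[1][0] = 4 * (4) = 16
  (4X)[1][1] = 4 * (-2) = -8
4X =
[       16       -16 ]
[       16        -8 ]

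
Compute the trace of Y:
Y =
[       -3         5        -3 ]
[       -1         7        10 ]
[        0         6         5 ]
tr(Y) = -3 + 7 + 5 = 9

The trace of a square matrix is the sum of its diagonal entries.
Diagonal entries of Y: Y[0][0] = -3, Y[1][1] = 7, Y[2][2] = 5.
tr(Y) = -3 + 7 + 5 = 9.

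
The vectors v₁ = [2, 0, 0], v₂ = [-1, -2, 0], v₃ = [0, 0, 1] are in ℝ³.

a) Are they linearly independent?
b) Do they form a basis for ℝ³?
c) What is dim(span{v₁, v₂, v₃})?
Yes independent, yes basis, dim = 3

Stack v₁, v₂, v₃ as rows of a 3×3 matrix.
[[2, 0, 0]; [-1, -2, 0]; [0, 0, 1]] is already lower triangular with nonzero diagonal entries (2, -2, 1), so its determinant is the product of the diagonal entries, det = (2)·(-2)·(1) = -4 ≠ 0, and the rows are linearly independent.
Three linearly independent vectors in ℝ³ form a basis for ℝ³, so dim(span{v₁,v₂,v₃}) = 3.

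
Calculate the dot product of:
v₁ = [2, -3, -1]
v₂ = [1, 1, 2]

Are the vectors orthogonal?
-3, No

The dot product is the sum of products of corresponding components.
v₁·v₂ = (2)*(1) + (-3)*(1) + (-1)*(2) = 2 - 3 - 2 = -3.
Two vectors are orthogonal iff their dot product is 0; here the dot product is -3, so the vectors are not orthogonal.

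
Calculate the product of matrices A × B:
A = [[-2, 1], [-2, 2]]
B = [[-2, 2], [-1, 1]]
[[3, -3], [2, -2]]

Matrix multiplication:
C[0][0] = -2×-2 + 1×-1 = 3
C[0][1] = -2×2 + 1×1 = -3
C[1][0] = -2×-2 + 2×-1 = 2
C[1][1] = -2×2 + 2×1 = -2
Result: [[3, -3], [2, -2]]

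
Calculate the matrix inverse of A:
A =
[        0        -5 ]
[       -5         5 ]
det(A) = -25
A⁻¹ =
[     -1/5      -1/5 ]
[     -1/5         0 ]

For a 2×2 matrix A = [[a, b], [c, d]] with det(A) ≠ 0, A⁻¹ = (1/det(A)) * [[d, -b], [-c, a]].
det(A) = (0)*(5) - (-5)*(-5) = 0 - 25 = -25.
A⁻¹ = (1/-25) * [[5, 5], [5, 0]].
Dividing each entry by -25 and reducing:
A⁻¹ =
[     -1/5      -1/5 ]
[     -1/5         0 ]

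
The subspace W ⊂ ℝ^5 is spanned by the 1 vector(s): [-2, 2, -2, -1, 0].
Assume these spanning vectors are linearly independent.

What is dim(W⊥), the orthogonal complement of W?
dim(W⊥) = 4

For any subspace W of ℝ^n, dim(W) + dim(W⊥) = n (the whole-space dimension).
Here the given 1 vectors are linearly independent, so dim(W) = 1.
Thus dim(W⊥) = n - dim(W) = 5 - 1 = 4.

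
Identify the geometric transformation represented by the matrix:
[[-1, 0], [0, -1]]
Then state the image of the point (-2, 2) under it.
rotation by 180° (or reflection through origin); image of (-2, 2) is (2, -2)

This matches the form [[cos θ, -sin θ], [sin θ, cos θ]] of a rotation matrix; reading off cos θ and sin θ gives the angle.
The matrix [[-1, 0], [0, -1]] represents: rotation by 180° (or reflection through origin).
Applying it to (-2, 2): [-1·-2 + 0·2, 0·-2 + -1·2] = (2, -2).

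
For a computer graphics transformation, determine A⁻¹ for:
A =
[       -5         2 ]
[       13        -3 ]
det(A) = -11
A⁻¹ =
[     3/11      2/11 ]
[    13/11      5/11 ]

For a 2×2 matrix A = [[a, b], [c, d]] with det(A) ≠ 0, A⁻¹ = (1/det(A)) * [[d, -b], [-c, a]].
det(A) = (-5)*(-3) - (2)*(13) = 15 - 26 = -11.
A⁻¹ = (1/-11) * [[-3, -2], [-13, -5]].
Dividing each entry by -11 and reducing:
A⁻¹ =
[     3/11      2/11 ]
[    13/11      5/11 ]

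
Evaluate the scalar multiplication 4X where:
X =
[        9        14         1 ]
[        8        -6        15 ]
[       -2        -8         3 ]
4X =
[       36        56         4 ]
[       32       -24        60 ]
[       -8       -32        12 ]

Scalar multiplication is elementwise: (4X)[i][j] = 4 * X[i][j].
  (4X)[0][0] = 4 * (9) = 36
  (4X)[0][1] = 4 * (14) = 56
  (4X)[0][2] = 4 * (1) = 4
  (4X)[1][0] = 4 * (8) = 32
  (4X)[1][1] = 4 * (-6) = -24
  (4X)[1][2] = 4 * (15) = 60
  (4X)[2][0] = 4 * (-2) = -8
  (4X)[2][1] = 4 * (-8) = -32
  (4X)[2][2] = 4 * (3) = 12
4X =
[       36        56         4 ]
[       32       -24        60 ]
[       -8       -32        12 ]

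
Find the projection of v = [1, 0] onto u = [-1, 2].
[1/5, -2/5]

The projection of v onto u is proj_u(v) = ((v·u) / (u·u)) · u.
v·u = (1)*(-1) + (0)*(2) = -1.
u·u = (-1)*(-1) + (2)*(2) = 5.
coefficient = -1 / 5 = -1/5.
proj_u(v) = -1/5 · [-1, 2] = [1/5, -2/5].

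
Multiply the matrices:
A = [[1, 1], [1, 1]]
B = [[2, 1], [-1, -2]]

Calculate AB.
[[1, -1], [1, -1]]

Each entry (i,j) of AB = sum over k of A[i][k]*B[k][j].
(AB)[0][0] = (1)*(2) + (1)*(-1) = 1
(AB)[0][1] = (1)*(1) + (1)*(-2) = -1
(AB)[1][0] = (1)*(2) + (1)*(-1) = 1
(AB)[1][1] = (1)*(1) + (1)*(-2) = -1
AB = [[1, -1], [1, -1]]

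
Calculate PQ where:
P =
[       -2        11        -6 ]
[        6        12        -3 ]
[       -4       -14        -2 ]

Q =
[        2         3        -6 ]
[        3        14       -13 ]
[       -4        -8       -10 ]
PQ =
[       53       196       -71 ]
[       60       210      -162 ]
[      -42      -192       226 ]

Matrix multiplication: (PQ)[i][j] = sum over k of P[i][k] * Q[k][j].
  (PQ)[0][0] = (-2)*(2) + (11)*(3) + (-6)*(-4) = 53
  (PQ)[0][1] = (-2)*(3) + (11)*(14) + (-6)*(-8) = 196
  (PQ)[0][2] = (-2)*(-6) + (11)*(-13) + (-6)*(-10) = -71
  (PQ)[1][0] = (6)*(2) + (12)*(3) + (-3)*(-4) = 60
  (PQ)[1][1] = (6)*(3) + (12)*(14) + (-3)*(-8) = 210
  (PQ)[1][2] = (6)*(-6) + (12)*(-13) + (-3)*(-10) = -162
  (PQ)[2][0] = (-4)*(2) + (-14)*(3) + (-2)*(-4) = -42
  (PQ)[2][1] = (-4)*(3) + (-14)*(14) + (-2)*(-8) = -192
  (PQ)[2][2] = (-4)*(-6) + (-14)*(-13) + (-2)*(-10) = 226
PQ =
[       53       196       -71 ]
[       60       210      -162 ]
[      -42      -192       226 ]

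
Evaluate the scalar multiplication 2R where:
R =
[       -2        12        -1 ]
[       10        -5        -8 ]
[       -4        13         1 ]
2R =
[       -4        24        -2 ]
[       20       -10       -16 ]
[       -8        26         2 ]

Scalar multiplication is elementwise: (2R)[i][j] = 2 * R[i][j].
  (2R)[0][0] = 2 * (-2) = -4
  (2R)[0][1] = 2 * (12) = 24
  (2R)[0][2] = 2 * (-1) = -2
  (2R)[1][0] = 2 * (10) = 20
  (2R)[1][1] = 2 * (-5) = -10
  (2R)[1][2] = 2 * (-8) = -16
  (2R)[2][0] = 2 * (-4) = -8
  (2R)[2][1] = 2 * (13) = 26
  (2R)[2][2] = 2 * (1) = 2
2R =
[       -4        24        -2 ]
[       20       -10       -16 ]
[       -8        26         2 ]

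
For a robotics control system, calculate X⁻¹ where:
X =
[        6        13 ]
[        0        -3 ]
det(X) = -18
X⁻¹ =
[      1/6     13/18 ]
[        0      -1/3 ]

For a 2×2 matrix X = [[a, b], [c, d]] with det(X) ≠ 0, X⁻¹ = (1/det(X)) * [[d, -b], [-c, a]].
det(X) = (6)*(-3) - (13)*(0) = -18 - 0 = -18.
X⁻¹ = (1/-18) * [[-3, -13], [0, 6]].
Dividing each entry by -18 and reducing:
X⁻¹ =
[      1/6     13/18 ]
[        0      -1/3 ]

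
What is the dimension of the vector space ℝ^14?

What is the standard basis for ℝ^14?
Dimension = 14; standard basis = {e_1, e_2, e_3, …, e_14}

ℝ^14 is the space of 14-tuples of real numbers; its dimension is 14.
The standard basis consists of 14 vectors: e_1, e_2, e_3, …, e_14, where e_i is the vector with 1 in position i and 0 elsewhere.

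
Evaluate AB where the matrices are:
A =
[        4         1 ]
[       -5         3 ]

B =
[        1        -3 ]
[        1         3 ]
AB =
[        5        -9 ]
[       -2        24 ]

Matrix multiplication: (AB)[i][j] = sum over k of A[i][k] * B[k][j].
  (AB)[0][0] = (4)*(1) + (1)*(1) = 5
  (AB)[0][1] = (4)*(-3) + (1)*(3) = -9
  (AB)[1][0] = (-5)*(1) + (3)*(1) = -2
  (AB)[1][1] = (-5)*(-3) + (3)*(3) = 24
AB =
[        5        -9 ]
[       -2        24 ]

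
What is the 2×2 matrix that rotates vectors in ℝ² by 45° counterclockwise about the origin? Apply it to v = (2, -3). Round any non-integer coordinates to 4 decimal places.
R = [[√2/2, -√2/2], [√2/2, √2/2]]; R·v = (3.5355, -0.7071)

A counterclockwise rotation by angle θ in ℝ² has matrix R(θ) = [[cos θ, -sin θ], [sin θ, cos θ]].
For θ = 45°: cos θ = √2/2, sin θ = √2/2.
R(45°) = [[√2/2, -√2/2], [√2/2, √2/2]].
R·v = [√2/2·2 + (-√2/2)·-3, √2/2·2 + √2/2·-3] = (3.5355, -0.7071).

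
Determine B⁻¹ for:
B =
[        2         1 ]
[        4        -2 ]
det(B) = -8
B⁻¹ =
[      1/4       1/8 ]
[      1/2      -1/4 ]

For a 2×2 matrix B = [[a, b], [c, d]] with det(B) ≠ 0, B⁻¹ = (1/det(B)) * [[d, -b], [-c, a]].
det(B) = (2)*(-2) - (1)*(4) = -4 - 4 = -8.
B⁻¹ = (1/-8) * [[-2, -1], [-4, 2]].
Dividing each entry by -8 and reducing:
B⁻¹ =
[      1/4       1/8 ]
[      1/2      -1/4 ]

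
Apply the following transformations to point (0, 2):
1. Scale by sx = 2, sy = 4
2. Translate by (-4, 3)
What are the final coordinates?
(-4, 11)

Step 1: Scale (0, 2) by (sx, sy) = (2, 4) → (0, 8)
Step 2: Translate by (-4, 3) → (-4, 11)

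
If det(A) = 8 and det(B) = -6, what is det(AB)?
-48

Use the multiplicative property of determinants: det(AB) = det(A)*det(B).
det(AB) = (8)*(-6) = -48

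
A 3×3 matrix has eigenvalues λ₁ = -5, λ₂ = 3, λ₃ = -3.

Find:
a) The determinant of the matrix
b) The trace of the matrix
det = 45, trace = -5

Two standard eigenvalue identities:
- det(A) equals the product of the eigenvalues (counted with multiplicity).
- trace(A) equals the sum of the eigenvalues.
det(A) = (-5)*(3)*(-3) = 45.
trace(A) = -5 + 3 - 3 = -5.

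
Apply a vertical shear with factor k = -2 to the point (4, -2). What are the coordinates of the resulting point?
(4, -10)

Shear matrix for vertical shear with factor k = -2:
[[1, 0], [-2, 1]]
Result: (4, -2) → (4, -10)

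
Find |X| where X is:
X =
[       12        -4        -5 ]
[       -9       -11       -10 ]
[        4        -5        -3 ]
det(X) = -381

Expand along row 0 (cofactor expansion): det(X) = a*(e*i - f*h) - b*(d*i - f*g) + c*(d*h - e*g), where the 3×3 is [[a, b, c], [d, e, f], [g, h, i]].
Minor M_00 = (-11)*(-3) - (-10)*(-5) = 33 - 50 = -17.
Minor M_01 = (-9)*(-3) - (-10)*(4) = 27 + 40 = 67.
Minor M_02 = (-9)*(-5) - (-11)*(4) = 45 + 44 = 89.
det(X) = (12)*(-17) - (-4)*(67) + (-5)*(89) = -204 + 268 - 445 = -381.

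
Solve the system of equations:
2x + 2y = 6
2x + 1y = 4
x = 1, y = 2

Use elimination (row reduction):
Equation 1: 2x + 2y = 6.
Equation 2: 2x + 1y = 4.
Multiply Eq1 by 2 and Eq2 by 2: 4x + 4y = 12;  4x + 2y = 8.
Subtract: (-2)y = -4, so y = 2.
Back-substitute into Eq1: 2x + 2*(2) = 6, so x = 1.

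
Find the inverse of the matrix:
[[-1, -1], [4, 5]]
[[-5, -1], [4, 1]]

For [[a,b],[c,d]], inverse = (1/det)·[[d,-b],[-c,a]]
det = -1·5 - -1·4 = -1
Inverse = (1/-1)·[[5, 1], [-4, -1]]
        = [[-5, -1], [4, 1]]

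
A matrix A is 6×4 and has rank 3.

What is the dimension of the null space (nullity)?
1

The rank-nullity theorem for an m×n matrix states:
rank(A) + nullity(A) = n (the number of columns).
Here n = 4 and rank(A) = 3, so nullity(A) = 4 - 3 = 1.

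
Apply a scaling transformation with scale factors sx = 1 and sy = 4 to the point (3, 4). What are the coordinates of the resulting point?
(3, 16)

Scaling matrix:
[[1, 0], [0, 4]]
Result: (3 × 1, 4 × 4) = (3, 16)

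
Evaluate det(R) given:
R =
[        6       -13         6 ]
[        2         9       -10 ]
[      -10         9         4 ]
det(R) = 208

Expand along row 0 (cofactor expansion): det(R) = a*(e*i - f*h) - b*(d*i - f*g) + c*(d*h - e*g), where the 3×3 is [[a, b, c], [d, e, f], [g, h, i]].
Minor M_00 = (9)*(4) - (-10)*(9) = 36 + 90 = 126.
Minor M_01 = (2)*(4) - (-10)*(-10) = 8 - 100 = -92.
Minor M_02 = (2)*(9) - (9)*(-10) = 18 + 90 = 108.
det(R) = (6)*(126) - (-13)*(-92) + (6)*(108) = 756 - 1196 + 648 = 208.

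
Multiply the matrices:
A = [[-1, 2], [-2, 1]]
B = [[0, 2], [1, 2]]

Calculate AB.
[[2, 2], [1, -2]]

Each entry (i,j) of AB = sum over k of A[i][k]*B[k][j].
(AB)[0][0] = (-1)*(0) + (2)*(1) = 2
(AB)[0][1] = (-1)*(2) + (2)*(2) = 2
(AB)[1][0] = (-2)*(0) + (1)*(1) = 1
(AB)[1][1] = (-2)*(2) + (1)*(2) = -2
AB = [[2, 2], [1, -2]]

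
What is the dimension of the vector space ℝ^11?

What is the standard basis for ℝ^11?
Dimension = 11; standard basis = {e_1, e_2, e_3, …, e_11}

ℝ^11 is the space of 11-tuples of real numbers; its dimension is 11.
The standard basis consists of 11 vectors: e_1, e_2, e_3, …, e_11, where e_i is the vector with 1 in position i and 0 elsewhere.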